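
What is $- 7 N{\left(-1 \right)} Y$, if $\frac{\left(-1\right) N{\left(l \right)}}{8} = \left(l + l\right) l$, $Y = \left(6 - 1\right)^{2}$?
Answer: $2800$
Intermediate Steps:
$Y = 25$ ($Y = 5^{2} = 25$)
$N{\left(l \right)} = - 16 l^{2}$ ($N{\left(l \right)} = - 8 \left(l + l\right) l = - 8 \cdot 2 l l = - 8 \cdot 2 l^{2} = - 16 l^{2}$)
$- 7 N{\left(-1 \right)} Y = - 7 \left(- 16 \left(-1\right)^{2}\right) 25 = - 7 \left(\left(-16\right) 1\right) 25 = \left(-7\right) \left(-16\right) 25 = 112 \cdot 25 = 2800$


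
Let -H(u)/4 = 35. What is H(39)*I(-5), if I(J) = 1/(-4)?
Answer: 35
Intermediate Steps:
I(J) = -1/4
H(u) = -140 (H(u) = -4*35 = -140)
H(39)*I(-5) = -140*(-1/4) = 35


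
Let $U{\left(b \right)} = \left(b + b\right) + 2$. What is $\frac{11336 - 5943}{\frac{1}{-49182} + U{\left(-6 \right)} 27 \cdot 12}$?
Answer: $- \frac{265238526}{159349681} \approx -1.6645$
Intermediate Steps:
$U{\left(b \right)} = 2 + 2 b$ ($U{\left(b \right)} = 2 b + 2 = 2 + 2 b$)
$\frac{11336 - 5943}{\frac{1}{-49182} + U{\left(-6 \right)} 27 \cdot 12} = \frac{11336 - 5943}{\frac{1}{-49182} + \left(2 + 2 \left(-6\right)\right) 27 \cdot 12} = \frac{5393}{- \frac{1}{49182} + \left(2 - 12\right) 27 \cdot 12} = \frac{5393}{- \frac{1}{49182} + \left(-10\right) 27 \cdot 12} = \frac{5393}{- \frac{1}{49182} - 3240} = \frac{5393}{- \frac{159349681}{49182}} = 5393 \left(- \frac{49182}{159349681}\right) = - \frac{265238526}{159349681}$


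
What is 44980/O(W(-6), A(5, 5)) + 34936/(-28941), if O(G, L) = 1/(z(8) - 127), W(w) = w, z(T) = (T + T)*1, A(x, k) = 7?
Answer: -13136007356/2631 ≈ -4.9928e+6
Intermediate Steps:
z(T) = 2*T (z(T) = (2*T)*1 = 2*T)
O(G, L) = -1/111 (O(G, L) = 1/(2*8 - 127) = 1/(16 - 127) = 1/(-111) = -1/111)
44980/O(W(-6), A(5, 5)) + 34936/(-28941) = 44980/(-1/111) + 34936/(-28941) = 44980*(-111) + 34936*(-1/28941) = -4992780 - 3176/2631 = -13136007356/2631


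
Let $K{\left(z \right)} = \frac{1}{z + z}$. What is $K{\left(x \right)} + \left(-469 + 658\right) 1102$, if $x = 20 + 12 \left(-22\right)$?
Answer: $\frac{101639663}{488} \approx 2.0828 \cdot 10^{5}$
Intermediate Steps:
$x = -244$ ($x = 20 - 264 = -244$)
$K{\left(z \right)} = \frac{1}{2 z}$
$K{\left(x \right)} + \left(-469 + 658\right) 1102 = \frac{1}{2 \left(-244\right)} + \left(-469 + 658\right) 1102 = \frac{1}{2} \left(- \frac{1}{244}\right) + 189 \cdot 1102 = - \frac{1}{488} + 208278 = \frac{101639663}{488}$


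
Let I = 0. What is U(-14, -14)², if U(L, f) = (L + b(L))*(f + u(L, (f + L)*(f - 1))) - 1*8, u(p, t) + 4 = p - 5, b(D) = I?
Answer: 260100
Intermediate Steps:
b(D) = 0
u(p, t) = -9 + p (u(p, t) = -4 + (p - 5) = -4 + (-5 + p) = -9 + p)
U(L, f) = -8 + L*(-9 + L + f) (U(L, f) = (L + 0)*(f + (-9 + L)) - 1*8 = L*(-9 + L + f) - 8 = -8 + L*(-9 + L + f))
U(-14, -14)² = (-8 - 14*(-14) - 14*(-9 - 14))² = (-8 + 196 - 14*(-23))² = (-8 + 196 + 322)² = 510² = 260100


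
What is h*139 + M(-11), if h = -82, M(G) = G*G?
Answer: -11277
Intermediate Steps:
M(G) = G**2
h*139 + M(-11) = -82*139 + (-11)**2 = -11398 + 121 = -11277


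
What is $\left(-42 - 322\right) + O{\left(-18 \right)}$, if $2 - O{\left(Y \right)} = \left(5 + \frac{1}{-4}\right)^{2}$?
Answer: $- \frac{6153}{16} \approx -384.56$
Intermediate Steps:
$O{\left(Y \right)} = - \frac{329}{16}$ ($O{\left(Y \right)} = 2 - \left(5 + \frac{1}{-4}\right)^{2} = 2 - \left(5 - \frac{1}{4}\right)^{2} = 2 - \left(\frac{19}{4}\right)^{2} = 2 - \frac{361}{16} = - \frac{329}{16}$)
$\left(-42 - 322\right) + O{\left(-18 \right)} = \left(-42 - 322\right) - \frac{329}{16} = -364 - \frac{329}{16} = - \frac{6153}{16}$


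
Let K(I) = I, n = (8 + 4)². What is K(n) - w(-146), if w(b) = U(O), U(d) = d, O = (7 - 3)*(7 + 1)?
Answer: 112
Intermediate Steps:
O = 32 (O = 4*8 = 32)
w(b) = 32
n = 144 (n = 12² = 144)
K(n) - w(-146) = 144 - 1*32 = 144 - 32 = 112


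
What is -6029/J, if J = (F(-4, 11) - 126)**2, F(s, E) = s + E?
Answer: -6029/14161 ≈ -0.42575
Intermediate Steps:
F(s, E) = E + s
J = 14161 (J = ((11 - 4) - 126)**2 = (7 - 126)**2 = (-119)**2 = 14161)
-6029/J = -6029/14161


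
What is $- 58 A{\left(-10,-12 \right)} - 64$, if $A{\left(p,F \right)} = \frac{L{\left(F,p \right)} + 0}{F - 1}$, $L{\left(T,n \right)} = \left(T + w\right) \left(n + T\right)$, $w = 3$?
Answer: $\frac{10652}{13} \approx 819.38$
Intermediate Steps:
$L{\left(T,n \right)} = \left(3 + T\right) \left(T + n\right)$ ($L{\left(T,n \right)} = \left(T + 3\right) \left(n + T\right) = \left(3 + T\right) \left(T + n\right)$)
$A{\left(p,F \right)} = \frac{F^{2} + 3 F + 3 p + F p}{-1 + F}$ ($A{\left(p,F \right)} = \frac{\left(F^{2} + 3 F + 3 p + F p\right) + 0}{F - 1} = \frac{F^{2} + 3 F + 3 p + F p}{-1 + F}$)
$- 58 A{\left(-10,-12 \right)} - 64 = - 58 \frac{\left(-12\right)^{2} + 3 \left(-12\right) + 3 \left(-10\right) - -120}{-1 - 12} - 64 = - 58 \frac{144 - 36 - 30 + 120}{-13} - 64 = - 58 \left(\left(- \frac{1}{13}\right) 198\right) - 64 = \left(-58\right) \left(- \frac{198}{13}\right) - 64 = \frac{11484}{13} - 64 = \frac{10652}{13}$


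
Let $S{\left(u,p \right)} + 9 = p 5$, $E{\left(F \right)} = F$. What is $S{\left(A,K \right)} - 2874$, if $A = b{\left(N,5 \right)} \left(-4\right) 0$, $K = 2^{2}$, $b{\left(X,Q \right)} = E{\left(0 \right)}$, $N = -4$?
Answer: $-2863$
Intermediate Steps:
$b{\left(X,Q \right)} = 0$
$K = 4$
$A = 0$ ($A = 0 \left(-4\right) 0 = 0 \cdot 0 = 0$)
$S{\left(u,p \right)} = -9 + 5 p$ ($S{\left(u,p \right)} = -9 + p 5 = -9 + 5 p$)
$S{\left(A,K \right)} - 2874 = \left(-9 + 5 \cdot 4\right) - 2874 = \left(-9 + 20\right) - 2874 = 11 - 2874 = -2863$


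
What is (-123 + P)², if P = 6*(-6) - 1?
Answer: 25600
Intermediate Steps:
P = -37 (P = -36 - 1 = -37)
(-123 + P)² = (-123 - 37)² = (-160)² = 25600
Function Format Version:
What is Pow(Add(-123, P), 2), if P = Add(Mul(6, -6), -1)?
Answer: 25600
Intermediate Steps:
P = -37 (P = Add(-36, -1) = -37)
Pow(Add(-123, P), 2) = Pow(Add(-123, -37), 2) = Pow(-160, 2) = 25600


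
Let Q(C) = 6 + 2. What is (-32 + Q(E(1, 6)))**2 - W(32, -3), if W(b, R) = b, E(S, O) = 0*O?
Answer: 544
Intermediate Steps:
E(S, O) = 0
Q(C) = 8
(-32 + Q(E(1, 6)))**2 - W(32, -3) = (-32 + 8)**2 - 1*32 = (-24)**2 - 32 = 576 - 32 = 544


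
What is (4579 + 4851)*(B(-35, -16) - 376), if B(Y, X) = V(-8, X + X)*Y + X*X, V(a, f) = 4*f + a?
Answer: 43755200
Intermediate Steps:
V(a, f) = a + 4*f
B(Y, X) = X**2 + Y*(-8 + 8*X) (B(Y, X) = (-8 + 4*(X + X))*Y + X*X = (-8 + 4*(2*X))*Y + X**2 = (-8 + 8*X)*Y + X**2 = Y*(-8 + 8*X) + X**2 = X**2 + Y*(-8 + 8*X))
(4579 + 4851)*(B(-35, -16) - 376) = (4579 + 4851)*(((-16)**2 + 8*(-35)*(-1 - 16)) - 376) = 9430*((256 + 8*(-35)*(-17)) - 376) = 9430*((256 + 4760) - 376) = 9430*(5016 - 376) = 9430*4640 = 43755200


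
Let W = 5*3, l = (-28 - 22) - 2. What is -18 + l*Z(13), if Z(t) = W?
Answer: -798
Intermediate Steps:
l = -52 (l = -50 - 2 = -52)
W = 15
Z(t) = 15
-18 + l*Z(13) = -18 - 52*15 = -18 - 780 = -798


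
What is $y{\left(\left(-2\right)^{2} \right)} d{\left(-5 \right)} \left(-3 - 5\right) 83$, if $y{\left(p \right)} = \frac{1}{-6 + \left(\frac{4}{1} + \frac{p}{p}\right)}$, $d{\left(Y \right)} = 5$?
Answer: $3320$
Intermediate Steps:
$y{\left(p \right)} = -1$ ($y{\left(p \right)} = \frac{1}{-6 + \left(4 \cdot 1 + 1\right)} = \frac{1}{-6 + \left(4 + 1\right)} = \frac{1}{-6 + 5} = \frac{1}{-1} = -1$)
$y{\left(\left(-2\right)^{2} \right)} d{\left(-5 \right)} \left(-3 - 5\right) 83 = - 5 \left(-3 - 5\right) 83 = - 5 \left(-8\right) 83 = \left(-1\right) \left(-40\right) 83 = 40 \cdot 83 = 3320$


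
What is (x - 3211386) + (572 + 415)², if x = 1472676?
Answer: -764541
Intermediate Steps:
(x - 3211386) + (572 + 415)² = (1472676 - 3211386) + (572 + 415)² = -1738710 + 987² = -1738710 + 974169 = -764541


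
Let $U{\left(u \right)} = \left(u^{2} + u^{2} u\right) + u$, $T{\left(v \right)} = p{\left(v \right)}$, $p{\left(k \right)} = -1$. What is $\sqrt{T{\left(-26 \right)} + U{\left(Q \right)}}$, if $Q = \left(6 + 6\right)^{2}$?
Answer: $\sqrt{3006863} \approx 1734.0$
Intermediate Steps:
$T{\left(v \right)} = -1$
$Q = 144$ ($Q = 12^{2} = 144$)
$U{\left(u \right)} = u + u^{2} + u^{3}$ ($U{\left(u \right)} = \left(u^{2} + u^{3}\right) + u = u + u^{2} + u^{3}$)
$\sqrt{T{\left(-26 \right)} + U{\left(Q \right)}} = \sqrt{-1 + 144 \left(1 + 144 + 144^{2}\right)} = \sqrt{-1 + 144 \left(1 + 144 + 20736\right)} = \sqrt{-1 + 144 \cdot 20881} = \sqrt{-1 + 3006864} = \sqrt{3006863}$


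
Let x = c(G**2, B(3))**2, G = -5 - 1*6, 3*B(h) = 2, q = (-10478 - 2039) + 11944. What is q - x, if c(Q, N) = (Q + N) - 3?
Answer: -131893/9 ≈ -14655.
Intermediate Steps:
q = -573 (q = -12517 + 11944 = -573)
B(h) = 2/3 (B(h) = (1/3)*2 = 2/3)
G = -11 (G = -5 - 6 = -11)
c(Q, N) = -3 + N + Q (c(Q, N) = (N + Q) - 3 = -3 + N + Q)
x = 126736/9 (x = (-3 + 2/3 + (-11)**2)**2 = (-3 + 2/3 + 121)**2 = (356/3)**2 = 126736/9 ≈ 14082.)
q - x = -573 - 1*126736/9 = -573 - 126736/9 = -131893/9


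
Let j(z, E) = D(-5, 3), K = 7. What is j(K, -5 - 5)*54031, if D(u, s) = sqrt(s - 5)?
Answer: 54031*I*sqrt(2) ≈ 76411.0*I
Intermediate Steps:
D(u, s) = sqrt(-5 + s)
j(z, E) = I*sqrt(2) (j(z, E) = sqrt(-5 + 3) = sqrt(-2) = I*sqrt(2))
j(K, -5 - 5)*54031 = (I*sqrt(2))*54031 = 54031*I*sqrt(2)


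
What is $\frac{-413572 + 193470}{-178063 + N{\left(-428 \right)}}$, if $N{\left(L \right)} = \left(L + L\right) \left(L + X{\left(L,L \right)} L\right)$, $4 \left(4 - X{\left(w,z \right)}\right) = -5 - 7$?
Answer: $- \frac{220102}{2752881} \approx -0.079953$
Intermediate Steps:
$X{\left(w,z \right)} = 7$ ($X{\left(w,z \right)} = 4 - \frac{-5 - 7}{4} = 4 - -3 = 4 + 3 = 7$)
$N{\left(L \right)} = 16 L^{2}$ ($N{\left(L \right)} = \left(L + L\right) \left(L + 7 L\right) = 2 L 8 L = 16 L^{2}$)
$\frac{-413572 + 193470}{-178063 + N{\left(-428 \right)}} = \frac{-413572 + 193470}{-178063 + 16 \left(-428\right)^{2}} = - \frac{220102}{-178063 + 16 \cdot 183184} = - \frac{220102}{-178063 + 2930944} = - \frac{220102}{2752881}$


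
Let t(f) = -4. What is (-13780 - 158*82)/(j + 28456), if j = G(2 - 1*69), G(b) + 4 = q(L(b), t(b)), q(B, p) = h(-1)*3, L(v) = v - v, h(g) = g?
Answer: -8912/9483 ≈ -0.93979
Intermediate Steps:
L(v) = 0
q(B, p) = -3 (q(B, p) = -1*3 = -3)
G(b) = -7 (G(b) = -4 - 3 = -7)
j = -7
(-13780 - 158*82)/(j + 28456) = (-13780 - 158*82)/(-7 + 28456) = (-13780 - 12956)/28449 = -26736*1/28449 = -8912/9483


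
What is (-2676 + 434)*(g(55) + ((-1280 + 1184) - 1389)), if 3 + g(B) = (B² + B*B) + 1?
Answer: -10230246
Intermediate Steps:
g(B) = -2 + 2*B² (g(B) = -3 + ((B² + B*B) + 1) = -3 + ((B² + B²) + 1) = -3 + (2*B² + 1) = -3 + (1 + 2*B²) = -2 + 2*B²)
(-2676 + 434)*(g(55) + ((-1280 + 1184) - 1389)) = (-2676 + 434)*((-2 + 2*55²) + ((-1280 + 1184) - 1389)) = -2242*((-2 + 2*3025) + (-96 - 1389)) = -2242*((-2 + 6050) - 1485) = -2242*(6048 - 1485) = -2242*4563 = -10230246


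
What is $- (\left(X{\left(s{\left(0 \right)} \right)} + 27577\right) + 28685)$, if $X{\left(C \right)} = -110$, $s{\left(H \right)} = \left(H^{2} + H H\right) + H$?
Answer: $-56152$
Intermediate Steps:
$s{\left(H \right)} = H + 2 H^{2}$ ($s{\left(H \right)} = \left(H^{2} + H^{2}\right) + H = 2 H^{2} + H = H + 2 H^{2}$)
$- (\left(X{\left(s{\left(0 \right)} \right)} + 27577\right) + 28685) = - (\left(-110 + 27577\right) + 28685) = - (27467 + 28685) = \left(-1\right) 56152 = -56152$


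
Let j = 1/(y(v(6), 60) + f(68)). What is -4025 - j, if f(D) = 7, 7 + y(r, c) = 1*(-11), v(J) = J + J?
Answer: -44274/11 ≈ -4024.9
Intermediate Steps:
v(J) = 2*J
y(r, c) = -18 (y(r, c) = -7 + 1*(-11) = -7 - 11 = -18)
j = -1/11 (j = 1/(-18 + 7) = 1/(-11) = -1/11 ≈ -0.090909)
-4025 - j = -4025 - 1*(-1/11) = -4025 + 1/11 = -44274/11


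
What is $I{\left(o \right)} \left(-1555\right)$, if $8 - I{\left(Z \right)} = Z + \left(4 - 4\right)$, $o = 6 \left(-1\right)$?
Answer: $-21770$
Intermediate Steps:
$o = -6$
$I{\left(Z \right)} = 8 - Z$ ($I{\left(Z \right)} = 8 - \left(Z + \left(4 - 4\right)\right) = 8 - \left(Z + 0\right) = 8 - Z$)
$I{\left(o \right)} \left(-1555\right) = \left(8 - -6\right) \left(-1555\right) = \left(8 + 6\right) \left(-1555\right) = 14 \left(-1555\right) = -21770$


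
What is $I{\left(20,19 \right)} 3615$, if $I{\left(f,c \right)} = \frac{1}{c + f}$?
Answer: $\frac{1205}{13} \approx 92.692$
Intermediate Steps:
$I{\left(20,19 \right)} 3615 = \frac{1}{19 + 20} \cdot 3615 = \frac{1}{39} \cdot 3615 = \frac{1205}{13}$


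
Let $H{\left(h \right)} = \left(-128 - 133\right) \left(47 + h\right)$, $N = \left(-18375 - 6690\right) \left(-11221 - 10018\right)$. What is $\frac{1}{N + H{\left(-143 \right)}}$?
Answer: $\frac{1}{532380591} \approx 1.8784 \cdot 10^{-9}$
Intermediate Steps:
$N = 532355535$ ($N = \left(-25065\right) \left(-21239\right) = 532355535$)
$H{\left(h \right)} = -12267 - 261 h$ ($H{\left(h \right)} = - 261 \left(47 + h\right) = -12267 - 261 h$)
$\frac{1}{N + H{\left(-143 \right)}} = \frac{1}{532355535 - -25056} = \frac{1}{532355535 + \left(-12267 + 37323\right)} = \frac{1}{532355535 + 25056} = \frac{1}{532380591}$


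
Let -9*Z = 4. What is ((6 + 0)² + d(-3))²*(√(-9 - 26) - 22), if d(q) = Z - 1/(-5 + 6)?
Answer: -2127862/81 + 96721*I*√35/81 ≈ -26270.0 + 7064.3*I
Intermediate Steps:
Z = -4/9 (Z = -⅑*4 = -4/9 ≈ -0.44444)
d(q) = -13/9 (d(q) = -4/9 - 1/(-5 + 6) = -4/9 - 1/1 = -4/9 - 1*1 = -4/9 - 1 = -13/9)
((6 + 0)² + d(-3))²*(√(-9 - 26) - 22) = ((6 + 0)² - 13/9)²*(√(-9 - 26) - 22) = (6² - 13/9)²*(√(-35) - 22) = (36 - 13/9)²*(I*√35 - 22) = (311/9)²*(-22 + I*√35) = 96721*(-22 + I*√35)/81 = -2127862/81 + 96721*I*√35/81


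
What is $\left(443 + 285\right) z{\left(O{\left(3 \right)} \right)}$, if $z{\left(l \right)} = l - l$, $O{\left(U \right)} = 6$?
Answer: $0$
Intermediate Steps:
$z{\left(l \right)} = 0$
$\left(443 + 285\right) z{\left(O{\left(3 \right)} \right)} = \left(443 + 285\right) 0 = 728 \cdot 0 = 0$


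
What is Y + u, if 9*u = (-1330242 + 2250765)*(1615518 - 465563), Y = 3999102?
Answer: 352865339461/3 ≈ 1.1762e+11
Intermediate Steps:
u = 352853342155/3 (u = ((-1330242 + 2250765)*(1615518 - 465563))/9 = (920523*1149955)/9 = (⅑)*1058560026465 = 352853342155/3 ≈ 1.1762e+11)
Y + u = 3999102 + 352853342155/3 = 352865339461/3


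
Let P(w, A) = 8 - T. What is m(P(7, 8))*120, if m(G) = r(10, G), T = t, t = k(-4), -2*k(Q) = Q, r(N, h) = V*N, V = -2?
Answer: -2400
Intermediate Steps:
r(N, h) = -2*N
k(Q) = -Q/2
t = 2 (t = -1/2*(-4) = 2)
T = 2
P(w, A) = 6 (P(w, A) = 8 - 1*2 = 8 - 2 = 6)
m(G) = -20 (m(G) = -2*10 = -20)
m(P(7, 8))*120 = -20*120 = -2400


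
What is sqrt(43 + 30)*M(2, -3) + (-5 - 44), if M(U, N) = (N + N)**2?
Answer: -49 + 36*sqrt(73) ≈ 258.58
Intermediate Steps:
M(U, N) = 4*N**2 (M(U, N) = (2*N)**2 = 4*N**2)
sqrt(43 + 30)*M(2, -3) + (-5 - 44) = sqrt(43 + 30)*(4*(-3)**2) + (-5 - 44) = sqrt(73)*(4*9) - 49 = sqrt(73)*36 - 49 = 36*sqrt(73) - 49 = -49 + 36*sqrt(73)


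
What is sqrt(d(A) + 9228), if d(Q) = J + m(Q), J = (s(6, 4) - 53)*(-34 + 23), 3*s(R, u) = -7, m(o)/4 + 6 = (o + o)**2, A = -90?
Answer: sqrt(1254714)/3 ≈ 373.38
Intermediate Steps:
m(o) = -24 + 16*o**2 (m(o) = -24 + 4*(o + o)**2 = -24 + 4*(2*o)**2 = -24 + 4*(4*o**2) = -24 + 16*o**2)
s(R, u) = -7/3 (s(R, u) = (1/3)*(-7) = -7/3)
J = 1826/3 (J = (-7/3 - 53)*(-34 + 23) = -166/3*(-11) = 1826/3 ≈ 608.67)
d(Q) = 1754/3 + 16*Q**2 (d(Q) = 1826/3 + (-24 + 16*Q**2) = 1754/3 + 16*Q**2)
sqrt(d(A) + 9228) = sqrt((1754/3 + 16*(-90)**2) + 9228) = sqrt((1754/3 + 16*8100) + 9228) = sqrt((1754/3 + 129600) + 9228) = sqrt(390554/3 + 9228) = sqrt(418238/3) = sqrt(1254714)/3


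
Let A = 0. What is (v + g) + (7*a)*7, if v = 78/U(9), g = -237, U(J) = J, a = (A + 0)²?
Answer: -685/3 ≈ -228.33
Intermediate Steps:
a = 0 (a = (0 + 0)² = 0² = 0)
v = 26/3 (v = 78/9 = 78*(⅑) = 26/3 ≈ 8.6667)
(v + g) + (7*a)*7 = (26/3 - 237) + (7*0)*7 = -685/3 + 0*7 = -685/3 + 0 = -685/3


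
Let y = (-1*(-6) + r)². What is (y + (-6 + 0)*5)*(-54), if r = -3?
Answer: 1134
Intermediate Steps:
y = 9 (y = (-1*(-6) - 3)² = (6 - 3)² = 3² = 9)
(y + (-6 + 0)*5)*(-54) = (9 + (-6 + 0)*5)*(-54) = (9 - 6*5)*(-54) = (9 - 30)*(-54) = -21*(-54) = 1134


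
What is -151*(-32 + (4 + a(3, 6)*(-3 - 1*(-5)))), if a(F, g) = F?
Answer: 3322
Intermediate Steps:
-151*(-32 + (4 + a(3, 6)*(-3 - 1*(-5)))) = -151*(-32 + (4 + 3*(-3 - 1*(-5)))) = -151*(-32 + (4 + 3*(-3 + 5))) = -151*(-32 + (4 + 3*2)) = -151*(-32 + (4 + 6)) = -151*(-32 + 10) = -151*(-22) = 3322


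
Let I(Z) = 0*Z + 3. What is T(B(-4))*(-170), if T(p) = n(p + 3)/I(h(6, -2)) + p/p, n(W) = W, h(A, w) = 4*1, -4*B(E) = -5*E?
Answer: -170/3 ≈ -56.667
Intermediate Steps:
B(E) = 5*E/4 (B(E) = -(-5)*E/4 = 5*E/4)
h(A, w) = 4
I(Z) = 3 (I(Z) = 0 + 3 = 3)
T(p) = 2 + p/3 (T(p) = (p + 3)/3 + p/p = (3 + p)*(1/3) + 1 = (1 + p/3) + 1 = 2 + p/3)
T(B(-4))*(-170) = (2 + ((5/4)*(-4))/3)*(-170) = (2 + (1/3)*(-5))*(-170) = (2 - 5/3)*(-170) = (1/3)*(-170) = -170/3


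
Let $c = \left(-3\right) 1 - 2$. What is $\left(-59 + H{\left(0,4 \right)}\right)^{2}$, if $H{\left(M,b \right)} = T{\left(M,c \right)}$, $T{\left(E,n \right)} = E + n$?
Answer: $4096$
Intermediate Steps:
$c = -5$ ($c = -3 - 2 = -5$)
$H{\left(M,b \right)} = -5 + M$ ($H{\left(M,b \right)} = M - 5 = -5 + M$)
$\left(-59 + H{\left(0,4 \right)}\right)^{2} = \left(-59 + \left(-5 + 0\right)\right)^{2} = \left(-59 - 5\right)^{2} = \left(-64\right)^{2} = 4096$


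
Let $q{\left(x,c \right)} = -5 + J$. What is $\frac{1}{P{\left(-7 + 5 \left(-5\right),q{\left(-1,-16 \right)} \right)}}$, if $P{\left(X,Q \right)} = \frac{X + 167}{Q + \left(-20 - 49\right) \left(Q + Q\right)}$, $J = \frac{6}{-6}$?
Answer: $\frac{274}{45} \approx 6.0889$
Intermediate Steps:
$J = -1$ ($J = 6 \left(- \frac{1}{6}\right) = -1$)
$q{\left(x,c \right)} = -6$ ($q{\left(x,c \right)} = -5 - 1 = -6$)
$P{\left(X,Q \right)} = - \frac{167 + X}{137 Q}$ ($P{\left(X,Q \right)} = \frac{167 + X}{Q - 69 \cdot 2 Q} = \frac{167 + X}{Q - 138 Q} = \frac{167 + X}{\left(-137\right) Q} = \left(167 + X\right) \left(- \frac{1}{137 Q}\right) = - \frac{167 + X}{137 Q}$)
$\frac{1}{P{\left(-7 + 5 \left(-5\right),q{\left(-1,-16 \right)} \right)}} = \frac{1}{\frac{1}{137} \frac{1}{-6} \left(-167 - \left(-7 + 5 \left(-5\right)\right)\right)} = \frac{1}{\frac{1}{137} \left(- \frac{1}{6}\right) \left(-167 - \left(-7 - 25\right)\right)} = \frac{1}{\frac{1}{137} \left(- \frac{1}{6}\right) \left(-167 - -32\right)} = \frac{1}{\frac{1}{137} \left(- \frac{1}{6}\right) \left(-167 + 32\right)} = \frac{1}{\frac{1}{137} \left(- \frac{1}{6}\right) \left(-135\right)} = \frac{1}{\frac{45}{274}} = \frac{274}{45}$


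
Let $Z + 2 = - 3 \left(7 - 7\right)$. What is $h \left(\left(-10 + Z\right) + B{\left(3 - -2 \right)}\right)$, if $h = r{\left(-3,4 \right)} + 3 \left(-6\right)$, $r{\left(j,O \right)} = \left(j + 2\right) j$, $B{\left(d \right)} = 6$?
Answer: $90$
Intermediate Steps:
$r{\left(j,O \right)} = j \left(2 + j\right)$ ($r{\left(j,O \right)} = \left(2 + j\right) j = j \left(2 + j\right)$)
$Z = -2$ ($Z = -2 - 3 \left(7 - 7\right) = -2 - 0 = -2 + 0 = -2$)
$h = -15$ ($h = - 3 \left(2 - 3\right) + 3 \left(-6\right) = \left(-3\right) \left(-1\right) - 18 = 3 - 18 = -15$)
$h \left(\left(-10 + Z\right) + B{\left(3 - -2 \right)}\right) = - 15 \left(\left(-10 - 2\right) + 6\right) = - 15 \left(-12 + 6\right) = \left(-15\right) \left(-6\right) = 90$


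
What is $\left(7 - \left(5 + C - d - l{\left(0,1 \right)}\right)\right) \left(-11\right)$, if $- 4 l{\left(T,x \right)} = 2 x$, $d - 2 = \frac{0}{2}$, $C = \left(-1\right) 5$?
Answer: $- \frac{187}{2} \approx -93.5$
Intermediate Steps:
$C = -5$
$d = 2$ ($d = 2 + \frac{0}{2} = 2 + 0 \cdot \frac{1}{2} = 2 + 0 = 2$)
$l{\left(T,x \right)} = - \frac{x}{2}$ ($l{\left(T,x \right)} = - \frac{2 x}{4} = - \frac{x}{2}$)
$\left(7 - \left(5 + C - d - l{\left(0,1 \right)}\right)\right) \left(-11\right) = \left(7 + \left(\left(\left(- \frac{1}{2}\right) 1 - 5\right) + \left(2 - -5\right)\right)\right) \left(-11\right) = \left(7 + \left(\left(- \frac{1}{2} - 5\right) + \left(2 + 5\right)\right)\right) \left(-11\right) = \left(7 + \left(- \frac{11}{2} + 7\right)\right) \left(-11\right) = \left(7 + \frac{3}{2}\right) \left(-11\right) = \frac{17}{2} \left(-11\right) = - \frac{187}{2}$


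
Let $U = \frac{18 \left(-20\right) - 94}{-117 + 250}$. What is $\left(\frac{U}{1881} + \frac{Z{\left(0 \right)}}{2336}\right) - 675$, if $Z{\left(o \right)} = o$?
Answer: $- \frac{168867229}{250173} \approx -675.0$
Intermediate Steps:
$U = - \frac{454}{133}$ ($U = \frac{-360 - 94}{133} = \left(-454\right) \frac{1}{133} = - \frac{454}{133} \approx -3.4135$)
$\left(\frac{U}{1881} + \frac{Z{\left(0 \right)}}{2336}\right) - 675 = \left(- \frac{454}{133 \cdot 1881} + \frac{0}{2336}\right) - 675 = \left(\left(- \frac{454}{133}\right) \frac{1}{1881} + 0 \cdot \frac{1}{2336}\right) - 675 = \left(- \frac{454}{250173} + 0\right) - 675 = - \frac{454}{250173} - 675 = - \frac{168867229}{250173}$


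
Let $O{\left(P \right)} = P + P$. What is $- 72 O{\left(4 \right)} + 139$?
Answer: $-437$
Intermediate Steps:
$O{\left(P \right)} = 2 P$
$- 72 O{\left(4 \right)} + 139 = - 72 \cdot 2 \cdot 4 + 139 = \left(-72\right) 8 + 139 = -576 + 139 = -437$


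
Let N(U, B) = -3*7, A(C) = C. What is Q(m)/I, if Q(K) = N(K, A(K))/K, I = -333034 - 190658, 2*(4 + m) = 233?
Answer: 7/19638450 ≈ 3.5644e-7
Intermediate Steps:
m = 225/2 (m = -4 + (½)*233 = -4 + 233/2 = 225/2 ≈ 112.50)
I = -523692
N(U, B) = -21
Q(K) = -21/K
Q(m)/I = -21/225/2/(-523692) = -21*2/225*(-1/523692) = -14/75*(-1/523692) = 7/19638450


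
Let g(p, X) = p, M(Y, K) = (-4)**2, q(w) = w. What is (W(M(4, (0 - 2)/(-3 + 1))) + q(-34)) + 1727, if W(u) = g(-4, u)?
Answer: 1689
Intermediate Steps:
M(Y, K) = 16
W(u) = -4
(W(M(4, (0 - 2)/(-3 + 1))) + q(-34)) + 1727 = (-4 - 34) + 1727 = -38 + 1727 = 1689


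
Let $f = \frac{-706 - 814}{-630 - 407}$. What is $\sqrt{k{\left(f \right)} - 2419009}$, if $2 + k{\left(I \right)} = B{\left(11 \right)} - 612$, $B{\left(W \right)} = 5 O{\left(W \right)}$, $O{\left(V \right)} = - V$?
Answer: $i \sqrt{2419678} \approx 1555.5 i$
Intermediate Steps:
$f = \frac{1520}{1037}$ ($f = - \frac{1520}{-1037} = \left(-1520\right) \left(- \frac{1}{1037}\right) = \frac{1520}{1037} \approx 1.4658$)
$B{\left(W \right)} = - 5 W$ ($B{\left(W \right)} = 5 \left(- W\right) = - 5 W$)
$k{\left(I \right)} = -669$ ($k{\left(I \right)} = -2 - 667 = -669$)
$\sqrt{k{\left(f \right)} - 2419009} = \sqrt{-669 - 2419009} = \sqrt{-2419678} = i \sqrt{2419678}$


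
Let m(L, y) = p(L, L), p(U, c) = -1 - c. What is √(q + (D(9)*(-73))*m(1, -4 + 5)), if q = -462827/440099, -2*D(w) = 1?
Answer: I*√14342850175346/440099 ≈ 8.6053*I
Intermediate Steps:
D(w) = -½ (D(w) = -½*1 = -½)
m(L, y) = -1 - L
q = -462827/440099 (q = -462827*1/440099 = -462827/440099 ≈ -1.0516)
√(q + (D(9)*(-73))*m(1, -4 + 5)) = √(-462827/440099 + (-½*(-73))*(-1 - 1*1)) = √(-462827/440099 + 73*(-1 - 1)/2) = √(-462827/440099 + (73/2)*(-2)) = √(-462827/440099 - 73) = √(-32590054/440099) = I*√14342850175346/440099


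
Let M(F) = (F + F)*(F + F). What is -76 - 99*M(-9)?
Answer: -32152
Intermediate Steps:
M(F) = 4*F² (M(F) = (2*F)*(2*F) = 4*F²)
-76 - 99*M(-9) = -76 - 396*(-9)² = -76 - 396*81 = -76 - 99*324 = -76 - 32076 = -32152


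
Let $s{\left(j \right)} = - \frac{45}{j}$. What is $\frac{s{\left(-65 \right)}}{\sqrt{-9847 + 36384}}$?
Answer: $\frac{9 \sqrt{26537}}{344981} \approx 0.0042498$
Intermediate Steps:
$\frac{s{\left(-65 \right)}}{\sqrt{-9847 + 36384}} = \frac{\left(-45\right) \frac{1}{-65}}{\sqrt{-9847 + 36384}} = \frac{\left(-45\right) \left(- \frac{1}{65}\right)}{\sqrt{26537}} = \frac{9 \frac{\sqrt{26537}}{26537}}{13} = \frac{9 \sqrt{26537}}{344981}$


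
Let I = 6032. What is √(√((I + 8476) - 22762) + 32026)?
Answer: √(32026 + I*√8254) ≈ 178.96 + 0.2538*I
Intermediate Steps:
√(√((I + 8476) - 22762) + 32026) = √(√((6032 + 8476) - 22762) + 32026) = √(√(14508 - 22762) + 32026) = √(√(-8254) + 32026) = √(I*√8254 + 32026) = √(32026 + I*√8254)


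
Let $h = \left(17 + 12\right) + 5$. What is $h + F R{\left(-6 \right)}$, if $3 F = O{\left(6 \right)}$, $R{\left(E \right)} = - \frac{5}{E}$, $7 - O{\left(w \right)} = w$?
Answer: $\frac{617}{18} \approx 34.278$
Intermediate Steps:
$O{\left(w \right)} = 7 - w$
$F = \frac{1}{3}$ ($F = \frac{7 - 6}{3} = \frac{1}{3} \cdot 1 = \frac{1}{3} \approx 0.33333$)
$h = 34$ ($h = 29 + 5 = 34$)
$h + F R{\left(-6 \right)} = 34 + \frac{\left(-5\right) \frac{1}{-6}}{3} = 34 + \frac{\left(-5\right) \left(- \frac{1}{6}\right)}{3} = 34 + \frac{1}{3} \cdot \frac{5}{6} = 34 + \frac{5}{18} = \frac{617}{18}$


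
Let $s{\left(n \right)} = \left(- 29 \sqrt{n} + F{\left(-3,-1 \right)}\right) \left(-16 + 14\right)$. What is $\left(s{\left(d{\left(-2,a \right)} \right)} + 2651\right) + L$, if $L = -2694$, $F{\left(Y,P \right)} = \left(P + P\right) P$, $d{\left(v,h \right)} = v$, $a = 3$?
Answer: $-47 + 58 i \sqrt{2} \approx -47.0 + 82.024 i$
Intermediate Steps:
$F{\left(Y,P \right)} = 2 P^{2}$ ($F{\left(Y,P \right)} = 2 P P = 2 P^{2}$)
$s{\left(n \right)} = -4 + 58 \sqrt{n}$ ($s{\left(n \right)} = \left(- 29 \sqrt{n} + 2 \left(-1\right)^{2}\right) \left(-16 + 14\right) = \left(- 29 \sqrt{n} + 2 \cdot 1\right) \left(-2\right) = \left(- 29 \sqrt{n} + 2\right) \left(-2\right) = \left(2 - 29 \sqrt{n}\right) \left(-2\right) = -4 + 58 \sqrt{n}$)
$\left(s{\left(d{\left(-2,a \right)} \right)} + 2651\right) + L = \left(\left(-4 + 58 \sqrt{-2}\right) + 2651\right) - 2694 = \left(\left(-4 + 58 i \sqrt{2}\right) + 2651\right) - 2694 = \left(2647 + 58 i \sqrt{2}\right) - 2694 = -47 + 58 i \sqrt{2}$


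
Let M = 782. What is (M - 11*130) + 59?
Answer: -589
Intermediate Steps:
(M - 11*130) + 59 = (782 - 11*130) + 59 = (782 - 1430) + 59 = -648 + 59 = -589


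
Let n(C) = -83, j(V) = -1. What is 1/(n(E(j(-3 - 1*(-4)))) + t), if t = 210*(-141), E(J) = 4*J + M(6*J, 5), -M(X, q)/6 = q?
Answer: -1/29693 ≈ -3.3678e-5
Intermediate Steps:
M(X, q) = -6*q
E(J) = -30 + 4*J (E(J) = 4*J - 6*5 = 4*J - 30 = -30 + 4*J)
t = -29610
1/(n(E(j(-3 - 1*(-4)))) + t) = 1/(-83 - 29610) = 1/(-29693) = -1/29693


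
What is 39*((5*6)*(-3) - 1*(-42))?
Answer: -1872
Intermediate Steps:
39*((5*6)*(-3) - 1*(-42)) = 39*(30*(-3) + 42) = 39*(-90 + 42) = 39*(-48) = -1872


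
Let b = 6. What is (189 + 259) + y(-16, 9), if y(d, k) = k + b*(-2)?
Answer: 445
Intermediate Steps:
y(d, k) = -12 + k (y(d, k) = k + 6*(-2) = k - 12 = -12 + k)
(189 + 259) + y(-16, 9) = (189 + 259) + (-12 + 9) = 448 - 3 = 445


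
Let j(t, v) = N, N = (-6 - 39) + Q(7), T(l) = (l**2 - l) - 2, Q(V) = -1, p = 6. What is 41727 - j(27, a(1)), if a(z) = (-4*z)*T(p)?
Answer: 41773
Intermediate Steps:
T(l) = -2 + l**2 - l
a(z) = -112*z (a(z) = (-4*z)*(-2 + 6**2 - 1*6) = (-4*z)*(-2 + 36 - 6) = -4*z*28 = -112*z)
N = -46 (N = (-6 - 39) - 1 = -45 - 1 = -46)
j(t, v) = -46
41727 - j(27, a(1)) = 41727 - 1*(-46) = 41727 + 46 = 41773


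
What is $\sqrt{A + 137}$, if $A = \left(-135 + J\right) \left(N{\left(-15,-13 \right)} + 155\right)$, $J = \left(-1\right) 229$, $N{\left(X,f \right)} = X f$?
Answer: $i \sqrt{127263} \approx 356.74 i$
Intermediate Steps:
$J = -229$
$A = -127400$ ($A = \left(-135 - 229\right) \left(\left(-15\right) \left(-13\right) + 155\right) = - 364 \left(195 + 155\right) = \left(-364\right) 350 = -127400$)
$\sqrt{A + 137} = \sqrt{-127400 + 137} = \sqrt{-127263} = i \sqrt{127263}$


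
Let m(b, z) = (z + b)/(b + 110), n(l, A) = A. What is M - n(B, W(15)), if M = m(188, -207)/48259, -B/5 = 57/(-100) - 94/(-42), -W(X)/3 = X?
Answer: 647153171/14381182 ≈ 45.000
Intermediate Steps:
W(X) = -3*X
B = -3503/420 (B = -5*(57/(-100) - 94/(-42)) = -5*(57*(-1/100) - 94*(-1/42)) = -5*(-57/100 + 47/21) = -5*3503/2100 = -3503/420 ≈ -8.3405)
m(b, z) = (b + z)/(110 + b)
M = -19/14381182 (M = ((188 - 207)/(110 + 188))/48259 = (-19/298)*(1/48259) = ((1/298)*(-19))*(1/48259) = -19/298*1/48259 = -19/14381182 ≈ -1.3212e-6)
M - n(B, W(15)) = -19/14381182 - (-3)*15 = -19/14381182 - 1*(-45) = -19/14381182 + 45 = 647153171/14381182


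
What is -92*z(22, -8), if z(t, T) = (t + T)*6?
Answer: -7728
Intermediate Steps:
z(t, T) = 6*T + 6*t (z(t, T) = (T + t)*6 = 6*T + 6*t)
-92*z(22, -8) = -92*(6*(-8) + 6*22) = -92*(-48 + 132) = -92*84 = -7728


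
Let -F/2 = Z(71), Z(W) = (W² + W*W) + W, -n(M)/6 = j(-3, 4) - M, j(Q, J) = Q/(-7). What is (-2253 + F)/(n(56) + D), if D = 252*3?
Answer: -157913/7626 ≈ -20.707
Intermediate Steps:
j(Q, J) = -Q/7 (j(Q, J) = Q*(-⅐) = -Q/7)
D = 756
n(M) = -18/7 + 6*M (n(M) = -6*(-⅐*(-3) - M) = -6*(3/7 - M) = -18/7 + 6*M)
Z(W) = W + 2*W² (Z(W) = (W² + W²) + W = 2*W² + W = W + 2*W²)
F = -20306 (F = -142*(1 + 2*71) = -142*(1 + 142) = -142*143 = -2*10153 = -20306)
(-2253 + F)/(n(56) + D) = (-2253 - 20306)/((-18/7 + 6*56) + 756) = -22559/((-18/7 + 336) + 756) = -22559/(2334/7 + 756) = -22559/7626/7 = -22559*7/7626 = -157913/7626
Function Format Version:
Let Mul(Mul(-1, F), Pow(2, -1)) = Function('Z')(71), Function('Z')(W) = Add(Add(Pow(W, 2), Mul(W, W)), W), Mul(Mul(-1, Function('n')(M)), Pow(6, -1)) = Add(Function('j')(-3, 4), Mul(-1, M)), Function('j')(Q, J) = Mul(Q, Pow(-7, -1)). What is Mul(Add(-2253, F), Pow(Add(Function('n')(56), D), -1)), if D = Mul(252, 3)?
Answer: Rational(-157913, 7626) ≈ -20.707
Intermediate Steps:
Function('j')(Q, J) = Mul(Rational(-1, 7), Q) (Function('j')(Q, J) = Mul(Q, Rational(-1, 7)) = Mul(Rational(-1, 7), Q))
D = 756
Function('n')(M) = Add(Rational(-18, 7), Mul(6, M)) (Function('n')(M) = Mul(-6, Add(Mul(Rational(-1, 7), -3), Mul(-1, M))) = Mul(-6, Add(Rational(3, 7), Mul(-1, M))) = Add(Rational(-18, 7), Mul(6, M)))
Function('Z')(W) = Add(W, Mul(2, Pow(W, 2))) (Function('Z')(W) = Add(Add(Pow(W, 2), Pow(W, 2)), W) = Add(Mul(2, Pow(W, 2)), W) = Add(W, Mul(2, Pow(W, 2))))
F = -20306 (F = Mul(-2, Mul(71, Add(1, Mul(2, 71)))) = Mul(-2, Mul(71, Add(1, 142))) = Mul(-2, Mul(71, 143)) = Mul(-2, 10153) = -20306)
Mul(Add(-2253, F), Pow(Add(Function('n')(56), D), -1)) = Mul(Add(-2253, -20306), Pow(Add(Add(Rational(-18, 7), Mul(6, 56)), 756), -1)) = Mul(-22559, Pow(Add(Add(Rational(-18, 7), 336), 756), -1)) = Mul(-22559, Pow(Add(Rational(2334, 7), 756), -1)) = Mul(-22559, Pow(Rational(7626, 7), -1)) = Mul(-22559, Rational(7, 7626)) = Rational(-157913, 7626)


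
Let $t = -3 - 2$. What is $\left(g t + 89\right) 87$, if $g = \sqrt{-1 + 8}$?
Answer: $7743 - 435 \sqrt{7} \approx 6592.1$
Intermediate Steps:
$t = -5$
$g = \sqrt{7} \approx 2.6458$
$\left(g t + 89\right) 87 = \left(\sqrt{7} \left(-5\right) + 89\right) 87 = \left(- 5 \sqrt{7} + 89\right) 87 = \left(89 - 5 \sqrt{7}\right) 87 = 7743 - 435 \sqrt{7}$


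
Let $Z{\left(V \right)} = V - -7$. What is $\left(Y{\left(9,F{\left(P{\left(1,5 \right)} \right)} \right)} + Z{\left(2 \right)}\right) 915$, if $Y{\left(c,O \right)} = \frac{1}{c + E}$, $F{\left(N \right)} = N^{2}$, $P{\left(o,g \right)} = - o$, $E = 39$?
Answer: $\frac{132065}{16} \approx 8254.1$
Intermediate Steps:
$Z{\left(V \right)} = 7 + V$ ($Z{\left(V \right)} = V + 7 = 7 + V$)
$Y{\left(c,O \right)} = \frac{1}{39 + c}$ ($Y{\left(c,O \right)} = \frac{1}{c + 39} = \frac{1}{39 + c}$)
$\left(Y{\left(9,F{\left(P{\left(1,5 \right)} \right)} \right)} + Z{\left(2 \right)}\right) 915 = \left(\frac{1}{39 + 9} + \left(7 + 2\right)\right) 915 = \left(\frac{1}{48} + 9\right) 915 = \frac{433}{48} \cdot 915 = \frac{132065}{16}$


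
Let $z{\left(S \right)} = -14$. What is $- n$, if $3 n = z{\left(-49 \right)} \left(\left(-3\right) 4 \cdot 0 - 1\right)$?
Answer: $- \frac{14}{3} \approx -4.6667$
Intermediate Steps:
$n = \frac{14}{3}$ ($n = \frac{\left(-14\right) \left(\left(-3\right) 4 \cdot 0 - 1\right)}{3} = \frac{\left(-14\right) \left(\left(-12\right) 0 - 1\right)}{3} = \frac{\left(-14\right) \left(0 - 1\right)}{3} = \frac{\left(-14\right) \left(-1\right)}{3} = \frac{1}{3} \cdot 14 = \frac{14}{3} \approx 4.6667$)
$- n = \left(-1\right) \frac{14}{3} = - \frac{14}{3}$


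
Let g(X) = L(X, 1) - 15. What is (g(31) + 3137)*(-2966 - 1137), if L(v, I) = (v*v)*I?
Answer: -16752549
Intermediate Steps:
L(v, I) = I*v² (L(v, I) = v²*I = I*v²)
g(X) = -15 + X² (g(X) = 1*X² - 15 = X² - 15 = -15 + X²)
(g(31) + 3137)*(-2966 - 1137) = ((-15 + 31²) + 3137)*(-2966 - 1137) = ((-15 + 961) + 3137)*(-4103) = (946 + 3137)*(-4103) = 4083*(-4103) = -16752549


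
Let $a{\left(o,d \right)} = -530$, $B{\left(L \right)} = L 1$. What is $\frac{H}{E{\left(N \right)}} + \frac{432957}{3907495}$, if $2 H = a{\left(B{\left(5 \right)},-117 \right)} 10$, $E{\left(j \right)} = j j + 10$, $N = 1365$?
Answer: $\frac{159269154829}{1456116289265} \approx 0.10938$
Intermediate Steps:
$B{\left(L \right)} = L$
$E{\left(j \right)} = 10 + j^{2}$ ($E{\left(j \right)} = j^{2} + 10 = 10 + j^{2}$)
$H = -2650$ ($H = \frac{\left(-530\right) 10}{2} = \frac{1}{2} \left(-5300\right) = -2650$)
$\frac{H}{E{\left(N \right)}} + \frac{432957}{3907495} = - \frac{2650}{10 + 1365^{2}} + \frac{432957}{3907495} = - \frac{2650}{10 + 1863225} + 432957 \cdot \frac{1}{3907495} = - \frac{2650}{1863235} + \frac{432957}{3907495} = \left(-2650\right) \frac{1}{1863235} + \frac{432957}{3907495} = - \frac{530}{372647} + \frac{432957}{3907495} = \frac{159269154829}{1456116289265}$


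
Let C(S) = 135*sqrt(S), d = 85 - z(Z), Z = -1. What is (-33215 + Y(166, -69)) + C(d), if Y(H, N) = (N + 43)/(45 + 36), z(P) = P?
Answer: -2690441/81 + 135*sqrt(86) ≈ -31963.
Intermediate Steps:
d = 86 (d = 85 - 1*(-1) = 85 + 1 = 86)
Y(H, N) = 43/81 + N/81 (Y(H, N) = (43 + N)/81 = (43 + N)*(1/81) = 43/81 + N/81)
(-33215 + Y(166, -69)) + C(d) = (-33215 + (43/81 + (1/81)*(-69))) + 135*sqrt(86) = (-33215 + (43/81 - 23/27)) + 135*sqrt(86) = (-33215 - 26/81) + 135*sqrt(86) = -2690441/81 + 135*sqrt(86)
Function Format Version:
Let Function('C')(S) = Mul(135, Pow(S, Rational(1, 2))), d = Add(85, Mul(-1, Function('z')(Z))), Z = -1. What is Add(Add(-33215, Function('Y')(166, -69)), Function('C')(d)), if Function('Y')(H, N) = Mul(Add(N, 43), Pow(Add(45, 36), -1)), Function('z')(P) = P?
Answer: Add(Rational(-2690441, 81), Mul(135, Pow(86, Rational(1, 2)))) ≈ -31963.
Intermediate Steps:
d = 86 (d = Add(85, Mul(-1, -1)) = Add(85, 1) = 86)
Function('Y')(H, N) = Add(Rational(43, 81), Mul(Rational(1, 81), N)) (Function('Y')(H, N) = Mul(Add(43, N), Pow(81, -1)) = Mul(Add(43, N), Rational(1, 81)) = Add(Rational(43, 81), Mul(Rational(1, 81), N)))
Add(Add(-33215, Function('Y')(166, -69)), Function('C')(d)) = Add(Add(-33215, Add(Rational(43, 81), Mul(Rational(1, 81), -69))), Mul(135, Pow(86, Rational(1, 2)))) = Add(Add(-33215, Add(Rational(43, 81), Rational(-23, 27))), Mul(135, Pow(86, Rational(1, 2)))) = Add(Add(-33215, Rational(-26, 81)), Mul(135, Pow(86, Rational(1, 2)))) = Add(Rational(-2690441, 81), Mul(135, Pow(86, Rational(1, 2))))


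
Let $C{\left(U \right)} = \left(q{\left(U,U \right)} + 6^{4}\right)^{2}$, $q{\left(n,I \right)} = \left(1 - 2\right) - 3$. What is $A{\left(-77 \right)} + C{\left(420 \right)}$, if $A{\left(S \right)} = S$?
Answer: $1669187$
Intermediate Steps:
$q{\left(n,I \right)} = -4$ ($q{\left(n,I \right)} = -1 - 3 = -4$)
$C{\left(U \right)} = 1669264$ ($C{\left(U \right)} = \left(-4 + 6^{4}\right)^{2} = \left(-4 + 1296\right)^{2} = 1292^{2} = 1669264$)
$A{\left(-77 \right)} + C{\left(420 \right)} = -77 + 1669264 = 1669187$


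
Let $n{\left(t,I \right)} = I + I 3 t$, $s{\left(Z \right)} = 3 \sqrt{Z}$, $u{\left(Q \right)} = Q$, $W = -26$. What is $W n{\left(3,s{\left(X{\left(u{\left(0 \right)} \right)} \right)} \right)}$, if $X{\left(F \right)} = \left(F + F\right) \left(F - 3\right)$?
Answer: $0$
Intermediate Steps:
$X{\left(F \right)} = 2 F \left(-3 + F\right)$
$n{\left(t,I \right)} = I + 3 I t$
$W n{\left(3,s{\left(X{\left(u{\left(0 \right)} \right)} \right)} \right)} = - 26 \cdot 3 \sqrt{2 \cdot 0 \left(-3 + 0\right)} \left(1 + 3 \cdot 3\right) = - 26 \cdot 3 \sqrt{2 \cdot 0 \left(-3\right)} \left(1 + 9\right) = - 26 \cdot 3 \sqrt{0} \cdot 10 = - 26 \cdot 3 \cdot 0 \cdot 10 = - 26 \cdot 0 \cdot 10 = \left(-26\right) 0 = 0$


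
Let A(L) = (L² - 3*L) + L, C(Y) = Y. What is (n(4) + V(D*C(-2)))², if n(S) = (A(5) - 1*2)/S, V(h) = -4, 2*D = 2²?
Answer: 9/16 ≈ 0.56250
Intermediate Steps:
D = 2 (D = (½)*2² = (½)*4 = 2)
A(L) = L² - 2*L
n(S) = 13/S (n(S) = (5*(-2 + 5) - 1*2)/S = (5*3 - 2)/S = (15 - 2)/S = 13/S)
(n(4) + V(D*C(-2)))² = (13/4 - 4)² = (-¾)² = 9/16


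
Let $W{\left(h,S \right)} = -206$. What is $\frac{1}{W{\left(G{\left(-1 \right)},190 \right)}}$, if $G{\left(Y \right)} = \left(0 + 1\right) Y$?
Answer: $- \frac{1}{206} \approx -0.0048544$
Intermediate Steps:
$G{\left(Y \right)} = Y$ ($G{\left(Y \right)} = 1 Y = Y$)
$\frac{1}{W{\left(G{\left(-1 \right)},190 \right)}} = \frac{1}{-206} = - \frac{1}{206}$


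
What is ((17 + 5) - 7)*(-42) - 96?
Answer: -726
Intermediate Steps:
((17 + 5) - 7)*(-42) - 96 = (22 - 7)*(-42) - 96 = 15*(-42) - 96 = -630 - 96 = -726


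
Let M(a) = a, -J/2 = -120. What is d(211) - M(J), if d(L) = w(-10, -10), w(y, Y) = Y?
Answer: -250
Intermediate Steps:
J = 240 (J = -2*(-120) = 240)
d(L) = -10
d(211) - M(J) = -10 - 1*240 = -10 - 240 = -250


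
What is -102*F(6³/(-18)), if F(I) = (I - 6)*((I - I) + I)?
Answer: -22032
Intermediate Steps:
F(I) = I*(-6 + I) (F(I) = (-6 + I)*(0 + I) = (-6 + I)*I = I*(-6 + I))
-102*F(6³/(-18)) = -102*6³/(-18)*(-6 + 6³/(-18)) = -102*216*(-1/18)*(-6 + 216*(-1/18)) = -(-1224)*(-6 - 12) = -(-1224)*(-18) = -102*216 = -22032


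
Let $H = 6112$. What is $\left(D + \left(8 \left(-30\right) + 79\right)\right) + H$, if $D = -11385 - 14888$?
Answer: $-20322$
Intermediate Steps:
$D = -26273$
$\left(D + \left(8 \left(-30\right) + 79\right)\right) + H = \left(-26273 + \left(8 \left(-30\right) + 79\right)\right) + 6112 = \left(-26273 + \left(-240 + 79\right)\right) + 6112 = \left(-26273 - 161\right) + 6112 = -26434 + 6112 = -20322$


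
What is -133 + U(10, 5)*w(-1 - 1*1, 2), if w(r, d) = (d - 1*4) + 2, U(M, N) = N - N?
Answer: -133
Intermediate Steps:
U(M, N) = 0
w(r, d) = -2 + d (w(r, d) = (d - 4) + 2 = (-4 + d) + 2 = -2 + d)
-133 + U(10, 5)*w(-1 - 1*1, 2) = -133 + 0*(-2 + 2) = -133 + 0*0 = -133 + 0 = -133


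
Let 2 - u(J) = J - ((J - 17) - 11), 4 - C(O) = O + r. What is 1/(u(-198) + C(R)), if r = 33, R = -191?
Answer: 1/136 ≈ 0.0073529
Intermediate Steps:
C(O) = -29 - O (C(O) = 4 - (O + 33) = 4 - (33 + O) = 4 + (-33 - O) = -29 - O)
u(J) = -26 (u(J) = 2 - (J - ((J - 17) - 11)) = 2 - (J - ((-17 + J) - 11)) = 2 - (J - (-28 + J)) = 2 - (J + (28 - J)) = 2 - 1*28 = 2 - 28 = -26)
1/(u(-198) + C(R)) = 1/(-26 + (-29 - 1*(-191))) = 1/(-26 + (-29 + 191)) = 1/(-26 + 162) = 1/136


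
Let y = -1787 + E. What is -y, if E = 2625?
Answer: -838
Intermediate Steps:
y = 838 (y = -1787 + 2625 = 838)
-y = -1*838 = -838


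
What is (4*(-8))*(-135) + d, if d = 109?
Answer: 4429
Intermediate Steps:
(4*(-8))*(-135) + d = (4*(-8))*(-135) + 109 = -32*(-135) + 109 = 4320 + 109 = 4429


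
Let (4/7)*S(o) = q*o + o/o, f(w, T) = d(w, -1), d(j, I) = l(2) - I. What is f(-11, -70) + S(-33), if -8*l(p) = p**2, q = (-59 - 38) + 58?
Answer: 4509/2 ≈ 2254.5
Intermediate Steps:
q = -39 (q = -97 + 58 = -39)
l(p) = -p**2/8
d(j, I) = -1/2 - I (d(j, I) = -1/8*2**2 - I = -1/8*4 - I = -1/2 - I)
f(w, T) = 1/2 (f(w, T) = -1/2 - 1*(-1) = -1/2 + 1 = 1/2)
S(o) = 7/4 - 273*o/4 (S(o) = 7*(-39*o + o/o)/4 = 7*(-39*o + 1)/4 = 7*(1 - 39*o)/4 = 7/4 - 273*o/4)
f(-11, -70) + S(-33) = 1/2 + (7/4 - 273/4*(-33)) = 1/2 + (7/4 + 9009/4) = 1/2 + 2254 = 4509/2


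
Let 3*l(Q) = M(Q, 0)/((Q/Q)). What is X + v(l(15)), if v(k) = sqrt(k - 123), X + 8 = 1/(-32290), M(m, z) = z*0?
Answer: -258321/32290 + I*sqrt(123) ≈ -8.0 + 11.091*I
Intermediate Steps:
M(m, z) = 0
X = -258321/32290 (X = -8 + 1/(-32290) = -8 - 1/32290 = -258321/32290 ≈ -8.0000)
l(Q) = 0 (l(Q) = (0/((Q/Q)))/3 = (0/1)/3 = (0*1)/3 = (1/3)*0 = 0)
v(k) = sqrt(-123 + k)
X + v(l(15)) = -258321/32290 + sqrt(-123 + 0) = -258321/32290 + sqrt(-123) = -258321/32290 + I*sqrt(123)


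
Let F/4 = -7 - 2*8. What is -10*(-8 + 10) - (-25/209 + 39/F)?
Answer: -374109/19228 ≈ -19.456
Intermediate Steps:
F = -92 (F = 4*(-7 - 2*8) = 4*(-7 - 16) = 4*(-23) = -92)
-10*(-8 + 10) - (-25/209 + 39/F) = -10*(-8 + 10) - (-25/209 + 39/(-92)) = -10*2 - (-25*1/209 + 39*(-1/92)) = -20 - (-25/209 - 39/92) = -20 - 1*(-10451/19228) = -20 + 10451/19228 = -374109/19228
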